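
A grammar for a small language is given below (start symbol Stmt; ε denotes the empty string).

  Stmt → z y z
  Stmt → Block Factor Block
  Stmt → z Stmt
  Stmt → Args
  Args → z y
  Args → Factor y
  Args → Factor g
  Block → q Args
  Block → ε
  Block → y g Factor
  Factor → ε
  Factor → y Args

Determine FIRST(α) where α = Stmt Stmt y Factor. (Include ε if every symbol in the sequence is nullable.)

Add FIRST(Stmt)\{ε} = { g, q, y, z }; Stmt is nullable, continue.
Add FIRST(Stmt)\{ε} = { g, q, y, z }; Stmt is nullable, continue.
y is a terminal; add {y} and stop.

{ g, q, y, z }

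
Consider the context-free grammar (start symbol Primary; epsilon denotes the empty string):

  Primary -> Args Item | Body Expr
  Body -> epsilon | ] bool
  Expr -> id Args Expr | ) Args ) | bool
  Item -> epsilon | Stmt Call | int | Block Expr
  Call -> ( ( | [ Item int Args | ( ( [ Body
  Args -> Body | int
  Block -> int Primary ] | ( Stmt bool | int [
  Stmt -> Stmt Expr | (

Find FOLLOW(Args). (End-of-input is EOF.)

In Primary -> Args Item: add FIRST(Item)\{epsilon} = { (, int }.
  Since Item is nullable, also add FOLLOW(Primary) = { EOF, ] }.
In Expr -> id Args Expr: add FIRST(Expr) = { ), bool, id }.
In Expr -> ) Args ): add FIRST()) = { ) }.
In Call -> [ Item int Args: Args is at the end, add FOLLOW(Call) = { EOF, ], int }.
Union: FOLLOW(Args) = { EOF, (, ), ], bool, id, int }.

{ EOF, (, ), ], bool, id, int }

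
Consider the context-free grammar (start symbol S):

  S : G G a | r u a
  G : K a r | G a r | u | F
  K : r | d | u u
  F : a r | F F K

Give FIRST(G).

From G : K a r: add FIRST(K) = { d, r, u }.
From G : G a r: add FIRST(G) = { a, d, r, u }.
G : u contributes {u}.
From G : F: add FIRST(F) = { a }.
Union: FIRST(G) = { a, d, r, u }.

{ a, d, r, u }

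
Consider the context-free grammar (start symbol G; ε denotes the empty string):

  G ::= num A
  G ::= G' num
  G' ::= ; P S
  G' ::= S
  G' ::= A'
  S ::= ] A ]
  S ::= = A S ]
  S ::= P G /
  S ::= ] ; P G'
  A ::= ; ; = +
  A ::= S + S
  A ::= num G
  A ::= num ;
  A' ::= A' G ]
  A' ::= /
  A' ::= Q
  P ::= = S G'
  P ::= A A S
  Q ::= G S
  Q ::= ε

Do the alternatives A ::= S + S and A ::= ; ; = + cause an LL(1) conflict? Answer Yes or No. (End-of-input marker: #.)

Yes

FIRST(S + S) = { ;, =, ], num } and FIRST(; ; = +) = { ; }.
Both contain ;, so the two alternatives are not disjoint — LL(1) conflict.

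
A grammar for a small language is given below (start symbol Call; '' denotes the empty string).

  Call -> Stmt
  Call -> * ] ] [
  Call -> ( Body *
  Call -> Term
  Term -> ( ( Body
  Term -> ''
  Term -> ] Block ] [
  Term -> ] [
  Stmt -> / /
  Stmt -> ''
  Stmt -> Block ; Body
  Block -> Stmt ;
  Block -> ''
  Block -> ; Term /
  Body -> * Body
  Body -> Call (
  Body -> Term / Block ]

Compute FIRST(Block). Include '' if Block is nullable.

{ /, ;, '' }

From Block -> Stmt ;: Stmt nullable, take FIRST(Stmt) ∪ {;} = { /, ; }.
Block -> '' contributes ''.
Block -> ; Term / contributes {;}.
Union: FIRST(Block) = { /, ;, '' }.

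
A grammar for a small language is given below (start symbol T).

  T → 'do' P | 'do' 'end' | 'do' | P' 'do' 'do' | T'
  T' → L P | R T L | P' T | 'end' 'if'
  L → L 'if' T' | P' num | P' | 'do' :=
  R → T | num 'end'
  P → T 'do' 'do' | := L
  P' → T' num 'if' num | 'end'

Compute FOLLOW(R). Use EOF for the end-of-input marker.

In T' → R T L: add FIRST(T L) = { 'do', 'end', num }.
Union: FOLLOW(R) = { 'do', 'end', num }.

{ 'do', 'end', num }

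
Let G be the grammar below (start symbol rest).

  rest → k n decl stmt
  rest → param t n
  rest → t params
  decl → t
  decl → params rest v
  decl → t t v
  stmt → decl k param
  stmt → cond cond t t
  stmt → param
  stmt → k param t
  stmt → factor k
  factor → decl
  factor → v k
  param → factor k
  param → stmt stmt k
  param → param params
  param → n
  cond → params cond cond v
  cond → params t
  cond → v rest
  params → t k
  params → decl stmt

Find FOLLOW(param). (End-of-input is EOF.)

In rest → param t n: add FIRST(t n) = { t }.
In stmt → decl k param: param is at the end, add FOLLOW(stmt) = { EOF, k, n, t, v }.
In stmt → param: param is at the end, add FOLLOW(stmt) = { EOF, k, n, t, v }.
In stmt → k param t: add FIRST(t) = { t }.
In param → param params: add FIRST(params) = { t }.
Union: FOLLOW(param) = { EOF, k, n, t, v }.

{ EOF, k, n, t, v }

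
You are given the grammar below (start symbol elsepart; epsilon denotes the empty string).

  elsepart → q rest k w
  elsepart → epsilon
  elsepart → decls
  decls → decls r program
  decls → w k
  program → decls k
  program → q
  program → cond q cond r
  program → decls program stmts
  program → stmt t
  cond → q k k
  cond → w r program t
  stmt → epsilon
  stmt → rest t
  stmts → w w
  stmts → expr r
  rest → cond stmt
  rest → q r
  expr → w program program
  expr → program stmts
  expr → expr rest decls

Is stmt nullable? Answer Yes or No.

Yes

stmt has an epsilon-production, so stmt ⇒ epsilon.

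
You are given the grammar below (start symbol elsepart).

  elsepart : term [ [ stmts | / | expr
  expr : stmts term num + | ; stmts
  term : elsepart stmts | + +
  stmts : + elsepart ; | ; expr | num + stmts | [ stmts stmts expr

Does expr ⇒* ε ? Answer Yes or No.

No nonterminal in this grammar is nullable.
No production of expr has an RHS whose symbols are all nullable, so expr is not nullable.

No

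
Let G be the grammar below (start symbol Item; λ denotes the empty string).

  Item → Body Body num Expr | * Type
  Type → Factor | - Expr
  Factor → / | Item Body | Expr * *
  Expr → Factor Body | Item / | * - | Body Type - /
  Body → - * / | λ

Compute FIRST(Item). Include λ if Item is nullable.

From Item → Body Body num Expr: Body, Body nullable, take FIRST(Body) ∪ FIRST(Body) ∪ {num} = { -, num }.
Item → * Type contributes {*}.
Union: FIRST(Item) = { *, -, num }.

{ *, -, num }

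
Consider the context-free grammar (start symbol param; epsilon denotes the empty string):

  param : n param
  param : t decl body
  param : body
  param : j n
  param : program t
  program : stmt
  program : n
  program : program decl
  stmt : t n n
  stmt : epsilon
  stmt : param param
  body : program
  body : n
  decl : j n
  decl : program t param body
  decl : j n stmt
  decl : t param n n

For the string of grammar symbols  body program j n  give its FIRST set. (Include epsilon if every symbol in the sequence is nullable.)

{ j, n, t }

Add FIRST(body)\{epsilon} = { j, n, t }; body is nullable, continue.
Add FIRST(program)\{epsilon} = { j, n, t }; program is nullable, continue.
j is a terminal; add {j} and stop.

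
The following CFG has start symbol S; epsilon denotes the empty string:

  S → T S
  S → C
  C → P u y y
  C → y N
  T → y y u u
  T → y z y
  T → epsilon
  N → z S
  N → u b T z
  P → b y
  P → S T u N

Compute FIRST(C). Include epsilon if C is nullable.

From C → P u y y: add FIRST(P) = { b, y }.
C → y N contributes {y}.
Union: FIRST(C) = { b, y }.

{ b, y }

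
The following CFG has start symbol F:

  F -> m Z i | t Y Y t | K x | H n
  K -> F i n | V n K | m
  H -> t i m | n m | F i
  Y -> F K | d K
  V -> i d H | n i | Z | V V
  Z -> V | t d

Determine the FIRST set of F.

F -> m Z i contributes {m}.
F -> t Y Y t contributes {t}.
From F -> K x: add FIRST(K) = { i, m, n, t }.
From F -> H n: add FIRST(H) = { i, m, n, t }.
Union: FIRST(F) = { i, m, n, t }.

{ i, m, n, t }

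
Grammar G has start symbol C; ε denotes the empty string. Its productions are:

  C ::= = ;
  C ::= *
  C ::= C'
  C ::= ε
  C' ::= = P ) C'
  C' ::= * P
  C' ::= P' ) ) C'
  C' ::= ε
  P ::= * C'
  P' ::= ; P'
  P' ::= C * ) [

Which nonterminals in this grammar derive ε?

{ C, C' }

Directly nullable (have an ε-production): C, C'.
No other nonterminal has a production whose RHS symbols are all nullable.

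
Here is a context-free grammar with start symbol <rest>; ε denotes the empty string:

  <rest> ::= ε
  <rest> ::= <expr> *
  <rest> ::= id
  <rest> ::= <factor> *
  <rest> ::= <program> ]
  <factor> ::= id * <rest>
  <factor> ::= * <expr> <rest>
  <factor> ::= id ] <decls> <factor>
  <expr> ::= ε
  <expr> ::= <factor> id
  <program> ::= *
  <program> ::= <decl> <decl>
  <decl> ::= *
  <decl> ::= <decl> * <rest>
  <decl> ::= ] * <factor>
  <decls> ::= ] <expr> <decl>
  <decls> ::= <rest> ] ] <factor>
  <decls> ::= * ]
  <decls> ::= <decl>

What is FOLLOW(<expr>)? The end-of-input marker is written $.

In <rest> ::= <expr> *: add FIRST(*) = { * }.
In <factor> ::= * <expr> <rest>: add FIRST(<rest>)\{ε} = { *, ], id }.
  Since <rest> is nullable, also add FOLLOW(<factor>) = { *, ], id }.
In <decls> ::= ] <expr> <decl>: add FIRST(<decl>) = { *, ] }.
Union: FOLLOW(<expr>) = { *, ], id }.

{ *, ], id }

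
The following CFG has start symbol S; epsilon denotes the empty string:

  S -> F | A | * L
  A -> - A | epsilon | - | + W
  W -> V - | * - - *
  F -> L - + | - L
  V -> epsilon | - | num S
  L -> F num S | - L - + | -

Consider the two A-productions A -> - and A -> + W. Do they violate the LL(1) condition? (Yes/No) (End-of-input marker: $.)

No

FIRST(-) = { - } and FIRST(+ W) = { + }.
The FIRST sets are disjoint and neither alternative is nullable — no conflict.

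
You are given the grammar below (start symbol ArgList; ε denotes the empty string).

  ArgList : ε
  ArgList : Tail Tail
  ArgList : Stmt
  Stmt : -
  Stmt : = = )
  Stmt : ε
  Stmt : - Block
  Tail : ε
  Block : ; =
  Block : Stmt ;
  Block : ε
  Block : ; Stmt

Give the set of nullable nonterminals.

Directly nullable (have an ε-production): ArgList, Stmt, Tail, Block.

{ ArgList, Block, Stmt, Tail }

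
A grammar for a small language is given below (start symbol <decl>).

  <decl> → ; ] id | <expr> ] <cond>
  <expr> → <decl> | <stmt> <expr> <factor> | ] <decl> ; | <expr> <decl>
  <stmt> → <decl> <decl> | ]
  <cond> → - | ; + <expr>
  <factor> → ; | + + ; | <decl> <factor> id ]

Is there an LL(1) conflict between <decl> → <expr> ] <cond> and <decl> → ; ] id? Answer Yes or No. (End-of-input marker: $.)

Yes

FIRST(<expr> ] <cond>) = { ;, ] } and FIRST(; ] id) = { ; }.
Both contain ;, so the two alternatives are not disjoint — LL(1) conflict.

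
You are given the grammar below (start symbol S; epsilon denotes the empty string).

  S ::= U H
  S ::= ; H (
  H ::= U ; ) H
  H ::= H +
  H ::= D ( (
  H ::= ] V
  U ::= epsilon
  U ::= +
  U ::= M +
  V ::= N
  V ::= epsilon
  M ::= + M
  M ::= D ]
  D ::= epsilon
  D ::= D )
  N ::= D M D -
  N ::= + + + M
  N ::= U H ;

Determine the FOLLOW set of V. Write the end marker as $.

In H ::= ] V: V is at the end, add FOLLOW(H) = { $, (, +, ; }.
Union: FOLLOW(V) = { $, (, +, ; }.

{ $, (, +, ; }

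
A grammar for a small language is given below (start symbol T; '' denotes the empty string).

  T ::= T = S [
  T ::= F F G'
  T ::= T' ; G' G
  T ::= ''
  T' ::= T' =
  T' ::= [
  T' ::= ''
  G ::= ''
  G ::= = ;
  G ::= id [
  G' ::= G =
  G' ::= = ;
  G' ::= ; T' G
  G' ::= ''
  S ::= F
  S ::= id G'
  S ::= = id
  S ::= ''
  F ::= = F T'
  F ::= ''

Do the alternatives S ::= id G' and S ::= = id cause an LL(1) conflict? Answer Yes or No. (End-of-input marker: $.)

No

FIRST(id G') = { id } and FIRST(= id) = { = }.
The FIRST sets are disjoint and neither alternative is nullable — no conflict.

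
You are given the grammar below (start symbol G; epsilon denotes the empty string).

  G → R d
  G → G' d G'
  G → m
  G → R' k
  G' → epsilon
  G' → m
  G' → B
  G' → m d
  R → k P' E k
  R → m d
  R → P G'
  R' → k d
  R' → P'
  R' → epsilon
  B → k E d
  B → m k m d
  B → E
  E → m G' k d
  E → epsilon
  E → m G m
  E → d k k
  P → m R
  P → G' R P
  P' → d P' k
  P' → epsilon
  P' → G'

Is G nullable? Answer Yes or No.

Nullable nonterminals: B, E, G', P', R'.
No production of G has an RHS whose symbols are all nullable, so G is not nullable.

No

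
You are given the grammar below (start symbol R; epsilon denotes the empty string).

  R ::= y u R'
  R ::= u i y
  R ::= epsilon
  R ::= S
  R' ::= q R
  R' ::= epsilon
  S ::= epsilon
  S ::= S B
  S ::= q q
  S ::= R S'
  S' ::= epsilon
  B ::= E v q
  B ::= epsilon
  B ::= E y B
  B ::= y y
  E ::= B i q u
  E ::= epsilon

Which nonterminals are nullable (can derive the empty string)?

Directly nullable (have an epsilon-production): R, R', S, S', B, E.

{ B, E, R, R', S, S' }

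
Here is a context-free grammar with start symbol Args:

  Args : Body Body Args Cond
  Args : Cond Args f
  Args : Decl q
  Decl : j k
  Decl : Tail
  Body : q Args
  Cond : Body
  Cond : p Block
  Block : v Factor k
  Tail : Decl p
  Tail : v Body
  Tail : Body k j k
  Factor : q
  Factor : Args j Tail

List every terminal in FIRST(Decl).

Decl : j k contributes {j}.
From Decl : Tail: add FIRST(Tail) = { j, q, v }.
Union: FIRST(Decl) = { j, q, v }.

{ j, q, v }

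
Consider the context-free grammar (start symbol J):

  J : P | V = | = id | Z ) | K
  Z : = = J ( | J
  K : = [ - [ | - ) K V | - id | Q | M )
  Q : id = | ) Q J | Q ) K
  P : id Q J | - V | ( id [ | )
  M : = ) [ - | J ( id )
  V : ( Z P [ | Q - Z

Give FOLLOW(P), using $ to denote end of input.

In J : P: P is at the end, add FOLLOW(J) = { $, (, ), -, =, [, id }.
In V : ( Z P [: add FIRST([) = { [ }.
Union: FOLLOW(P) = { $, (, ), -, =, [, id }.

{ $, (, ), -, =, [, id }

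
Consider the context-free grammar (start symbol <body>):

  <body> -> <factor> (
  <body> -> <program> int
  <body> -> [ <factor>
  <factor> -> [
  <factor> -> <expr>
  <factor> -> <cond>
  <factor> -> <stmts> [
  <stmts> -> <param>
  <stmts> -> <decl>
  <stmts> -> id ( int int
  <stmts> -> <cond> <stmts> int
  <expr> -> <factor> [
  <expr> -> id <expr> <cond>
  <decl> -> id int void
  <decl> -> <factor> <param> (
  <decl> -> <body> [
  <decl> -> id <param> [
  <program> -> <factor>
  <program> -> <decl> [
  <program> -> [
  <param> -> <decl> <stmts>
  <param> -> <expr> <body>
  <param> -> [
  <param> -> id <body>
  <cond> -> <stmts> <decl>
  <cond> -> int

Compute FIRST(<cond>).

From <cond> -> <stmts> <decl>: add FIRST(<stmts>) = { [, id, int }.
<cond> -> int contributes {int}.
Union: FIRST(<cond>) = { [, id, int }.

{ [, id, int }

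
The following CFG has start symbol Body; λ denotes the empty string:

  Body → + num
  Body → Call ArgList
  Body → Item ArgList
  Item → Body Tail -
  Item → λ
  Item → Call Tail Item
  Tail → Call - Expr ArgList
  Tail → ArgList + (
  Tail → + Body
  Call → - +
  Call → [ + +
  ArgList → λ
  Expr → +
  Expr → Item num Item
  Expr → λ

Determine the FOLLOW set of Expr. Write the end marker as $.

{ $, +, -, [, num }

In Tail → Call - Expr ArgList: add FIRST(ArgList)\{λ} = {  }.
  Since ArgList is nullable, also add FOLLOW(Tail) = { $, +, -, [, num }.
Union: FOLLOW(Expr) = { $, +, -, [, num }.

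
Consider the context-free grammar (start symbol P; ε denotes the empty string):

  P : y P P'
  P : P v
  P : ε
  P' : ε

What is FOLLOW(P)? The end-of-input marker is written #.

P is the start symbol, so # ∈ FOLLOW(P).
In P : y P P': add FIRST(P')\{ε} = {  }.
  Since P' is nullable, also add FOLLOW(P) = { #, v }.
In P : P v: add FIRST(v) = { v }.
Union: FOLLOW(P) = { #, v }.

{ #, v }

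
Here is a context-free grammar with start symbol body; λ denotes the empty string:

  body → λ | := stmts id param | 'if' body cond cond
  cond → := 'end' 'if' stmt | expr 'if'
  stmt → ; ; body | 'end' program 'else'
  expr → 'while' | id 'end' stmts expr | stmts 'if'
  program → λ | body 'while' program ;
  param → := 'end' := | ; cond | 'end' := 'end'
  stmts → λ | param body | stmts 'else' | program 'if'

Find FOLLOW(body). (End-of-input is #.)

body is the start symbol, so # ∈ FOLLOW(body).
In body → 'if' body cond cond: add FIRST(cond cond) = { 'else', 'end', 'if', 'while', :=, ;, id }.
In stmt → ; ; body: body is at the end, add FOLLOW(stmt) = { #, 'else', 'end', 'if', 'while', :=, ;, id }.
In program → body 'while' program ;: add FIRST('while' program ;) = { 'while' }.
In stmts → param body: body is at the end, add FOLLOW(stmts) = { 'else', 'end', 'if', 'while', :=, ;, id }.
Union: FOLLOW(body) = { #, 'else', 'end', 'if', 'while', :=, ;, id }.

{ #, 'else', 'end', 'if', 'while', :=, ;, id }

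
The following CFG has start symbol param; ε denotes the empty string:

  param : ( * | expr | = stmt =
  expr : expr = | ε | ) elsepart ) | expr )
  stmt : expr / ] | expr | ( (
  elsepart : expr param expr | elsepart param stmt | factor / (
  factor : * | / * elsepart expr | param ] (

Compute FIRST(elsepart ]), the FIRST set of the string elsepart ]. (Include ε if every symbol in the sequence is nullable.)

{ (, ), *, /, =, ] }

Add FIRST(elsepart)\{ε} = { (, ), *, /, =, ] }; elsepart is nullable, continue.
] is a terminal; add {]} and stop.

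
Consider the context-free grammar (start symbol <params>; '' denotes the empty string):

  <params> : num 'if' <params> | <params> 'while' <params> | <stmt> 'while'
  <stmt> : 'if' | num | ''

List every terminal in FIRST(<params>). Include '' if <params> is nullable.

<params> : num 'if' <params> contributes {num}.
From <params> : <params> 'while' <params>: add FIRST(<params>) = { 'if', 'while', num }.
From <params> : <stmt> 'while': <stmt> nullable, take FIRST(<stmt>) ∪ {'while'} = { 'if', 'while', num }.
Union: FIRST(<params>) = { 'if', 'while', num }.

{ 'if', 'while', num }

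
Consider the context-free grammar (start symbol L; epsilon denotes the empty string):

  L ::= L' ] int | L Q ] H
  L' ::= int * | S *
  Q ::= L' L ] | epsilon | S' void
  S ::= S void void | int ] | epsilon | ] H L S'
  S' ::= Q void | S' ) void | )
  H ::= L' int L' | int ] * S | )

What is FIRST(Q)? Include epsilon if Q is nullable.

From Q ::= L' L ]: add FIRST(L') = { *, ], int, void }.
Q ::= epsilon contributes epsilon.
From Q ::= S' void: add FIRST(S') = { ), *, ], int, void }.
Union: FIRST(Q) = { ), *, ], int, void, epsilon }.

{ ), *, ], int, void, epsilon }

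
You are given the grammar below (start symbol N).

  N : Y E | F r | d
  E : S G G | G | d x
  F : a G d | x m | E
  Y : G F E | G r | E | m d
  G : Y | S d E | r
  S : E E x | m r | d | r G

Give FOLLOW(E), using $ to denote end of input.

{ $, a, d, m, r, x }

In N : Y E: E is at the end, add FOLLOW(N) = { $ }.
In F : E: E is at the end, add FOLLOW(F) = { d, m, r }.
In Y : G F E: E is at the end, add FOLLOW(Y) = { $, a, d, m, r, x }.
In Y : E: E is at the end, add FOLLOW(Y) = { $, a, d, m, r, x }.
In G : S d E: E is at the end, add FOLLOW(G) = { $, a, d, m, r, x }.
In S : E E x: add FIRST(E x) = { d, m, r }.
In S : E E x: add FIRST(x) = { x }.
Union: FOLLOW(E) = { $, a, d, m, r, x }.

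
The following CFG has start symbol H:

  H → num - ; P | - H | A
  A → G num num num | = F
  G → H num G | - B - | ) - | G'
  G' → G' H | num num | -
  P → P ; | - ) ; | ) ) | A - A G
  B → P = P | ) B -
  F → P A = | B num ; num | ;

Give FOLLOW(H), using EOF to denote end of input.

{ EOF, ), -, ;, =, num }

H is the start symbol, so EOF ∈ FOLLOW(H).
In H → - H: H is at the end, add FOLLOW(H) = { EOF, ), -, ;, =, num }.
In G → H num G: add FIRST(num G) = { num }.
In G' → G' H: H is at the end, add FOLLOW(G') = { EOF, ), -, ;, =, num }.
Union: FOLLOW(H) = { EOF, ), -, ;, =, num }.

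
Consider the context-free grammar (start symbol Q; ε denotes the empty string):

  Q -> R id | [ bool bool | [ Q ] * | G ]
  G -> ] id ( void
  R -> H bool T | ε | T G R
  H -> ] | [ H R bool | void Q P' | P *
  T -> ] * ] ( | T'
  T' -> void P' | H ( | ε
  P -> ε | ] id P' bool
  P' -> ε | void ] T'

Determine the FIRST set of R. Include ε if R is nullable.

{ *, [, ], void, ε }

From R -> H bool T: add FIRST(H) = { *, [, ], void }.
R -> ε contributes ε.
From R -> T G R: T nullable, take FIRST(T) ∪ FIRST(G) = { *, [, ], void }.
Union: FIRST(R) = { *, [, ], void, ε }.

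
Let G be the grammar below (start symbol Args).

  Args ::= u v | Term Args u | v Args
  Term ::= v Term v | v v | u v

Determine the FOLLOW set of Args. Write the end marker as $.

{ $, u }

Args is the start symbol, so $ ∈ FOLLOW(Args).
In Args ::= Term Args u: add FIRST(u) = { u }.
In Args ::= v Args: Args is at the end, add FOLLOW(Args) = { $, u }.
Union: FOLLOW(Args) = { $, u }.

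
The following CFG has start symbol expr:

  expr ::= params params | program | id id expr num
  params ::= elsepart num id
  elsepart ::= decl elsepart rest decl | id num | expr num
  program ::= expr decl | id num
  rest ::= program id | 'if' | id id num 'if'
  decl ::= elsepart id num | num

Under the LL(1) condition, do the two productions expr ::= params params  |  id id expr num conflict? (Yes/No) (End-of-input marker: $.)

Yes

FIRST(params params) = { id, num } and FIRST(id id expr num) = { id }.
Both contain id, so the two alternatives are not disjoint — LL(1) conflict.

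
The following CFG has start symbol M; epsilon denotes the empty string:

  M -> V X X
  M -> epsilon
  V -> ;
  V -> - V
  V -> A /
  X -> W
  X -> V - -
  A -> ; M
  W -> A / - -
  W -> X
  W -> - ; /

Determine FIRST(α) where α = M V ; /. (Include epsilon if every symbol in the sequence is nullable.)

Add FIRST(M)\{epsilon} = { -, ; }; M is nullable, continue.
Add FIRST(V) = { -, ; }; V is not nullable, stop.

{ -, ; }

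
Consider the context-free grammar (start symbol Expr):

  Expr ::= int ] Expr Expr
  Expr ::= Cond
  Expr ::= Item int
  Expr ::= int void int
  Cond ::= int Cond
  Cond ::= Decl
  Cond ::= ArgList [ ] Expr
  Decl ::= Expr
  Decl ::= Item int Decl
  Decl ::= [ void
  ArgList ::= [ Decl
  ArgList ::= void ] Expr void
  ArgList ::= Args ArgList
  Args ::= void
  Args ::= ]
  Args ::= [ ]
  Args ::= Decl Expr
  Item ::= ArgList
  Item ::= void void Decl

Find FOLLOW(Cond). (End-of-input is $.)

In Expr ::= Cond: Cond is at the end, add FOLLOW(Expr) = { $, [, ], int, void }.
In Cond ::= int Cond: Cond is at the end, add FOLLOW(Cond) = { $, [, ], int, void }.
Union: FOLLOW(Cond) = { $, [, ], int, void }.

{ $, [, ], int, void }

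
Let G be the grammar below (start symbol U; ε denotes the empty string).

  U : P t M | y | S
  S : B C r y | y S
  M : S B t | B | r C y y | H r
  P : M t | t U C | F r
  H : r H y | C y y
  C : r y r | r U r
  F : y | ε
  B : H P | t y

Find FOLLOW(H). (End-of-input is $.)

In M : H r: add FIRST(r) = { r }.
In H : r H y: add FIRST(y) = { y }.
In B : H P: add FIRST(P) = { r, t, y }.
Union: FOLLOW(H) = { r, t, y }.

{ r, t, y }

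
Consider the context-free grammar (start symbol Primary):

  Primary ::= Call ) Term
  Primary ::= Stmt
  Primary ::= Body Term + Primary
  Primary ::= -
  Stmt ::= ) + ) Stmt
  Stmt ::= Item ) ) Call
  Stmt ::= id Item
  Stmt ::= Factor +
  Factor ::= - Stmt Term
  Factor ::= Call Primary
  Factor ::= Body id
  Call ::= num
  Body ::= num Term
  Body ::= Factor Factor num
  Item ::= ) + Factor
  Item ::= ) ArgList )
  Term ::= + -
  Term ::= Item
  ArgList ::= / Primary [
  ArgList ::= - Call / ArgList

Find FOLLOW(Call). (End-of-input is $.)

{ $, ), +, -, /, [, id, num }

In Primary ::= Call ) Term: add FIRST() Term) = { ) }.
In Stmt ::= Item ) ) Call: Call is at the end, add FOLLOW(Stmt) = { $, ), +, -, [, id, num }.
In Factor ::= Call Primary: add FIRST(Primary) = { ), -, id, num }.
In ArgList ::= - Call / ArgList: add FIRST(/ ArgList) = { / }.
Union: FOLLOW(Call) = { $, ), +, -, /, [, id, num }.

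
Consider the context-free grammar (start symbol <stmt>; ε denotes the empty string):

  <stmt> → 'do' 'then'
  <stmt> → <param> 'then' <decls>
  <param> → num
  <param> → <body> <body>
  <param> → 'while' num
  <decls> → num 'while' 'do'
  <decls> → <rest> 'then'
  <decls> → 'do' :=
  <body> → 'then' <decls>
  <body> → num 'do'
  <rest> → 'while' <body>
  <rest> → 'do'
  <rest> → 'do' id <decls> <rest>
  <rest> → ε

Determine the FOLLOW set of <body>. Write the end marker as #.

In <param> → <body> <body>: add FIRST(<body>) = { 'then', num }.
In <param> → <body> <body>: <body> is at the end, add FOLLOW(<param>) = { 'then' }.
In <rest> → 'while' <body>: <body> is at the end, add FOLLOW(<rest>) = { 'then' }.
Union: FOLLOW(<body>) = { 'then', num }.

{ 'then', num }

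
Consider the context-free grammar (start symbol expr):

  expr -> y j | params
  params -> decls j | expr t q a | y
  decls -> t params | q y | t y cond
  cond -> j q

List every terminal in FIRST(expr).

expr -> y j contributes {y}.
From expr -> params: add FIRST(params) = { q, t, y }.
Union: FIRST(expr) = { q, t, y }.

{ q, t, y }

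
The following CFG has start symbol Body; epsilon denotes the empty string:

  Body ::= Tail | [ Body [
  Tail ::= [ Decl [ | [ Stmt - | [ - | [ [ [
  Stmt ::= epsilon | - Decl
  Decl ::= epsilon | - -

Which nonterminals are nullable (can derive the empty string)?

{ Decl, Stmt }

Directly nullable (have an epsilon-production): Stmt, Decl.
No other nonterminal has a production whose RHS symbols are all nullable.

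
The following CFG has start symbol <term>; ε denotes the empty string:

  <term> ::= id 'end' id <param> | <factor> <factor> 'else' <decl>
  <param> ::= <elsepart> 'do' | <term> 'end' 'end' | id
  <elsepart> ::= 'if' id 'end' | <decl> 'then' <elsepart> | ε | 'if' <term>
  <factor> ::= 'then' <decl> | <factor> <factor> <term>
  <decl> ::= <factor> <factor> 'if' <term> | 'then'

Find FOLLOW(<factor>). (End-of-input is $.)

{ 'else', 'if', 'then', id }

In <term> ::= <factor> <factor> 'else' <decl>: add FIRST(<factor> 'else' <decl>) = { 'then' }.
In <term> ::= <factor> <factor> 'else' <decl>: add FIRST('else' <decl>) = { 'else' }.
In <factor> ::= <factor> <factor> <term>: add FIRST(<factor> <term>) = { 'then' }.
In <factor> ::= <factor> <factor> <term>: add FIRST(<term>) = { 'then', id }.
In <decl> ::= <factor> <factor> 'if' <term>: add FIRST(<factor> 'if' <term>) = { 'then' }.
In <decl> ::= <factor> <factor> 'if' <term>: add FIRST('if' <term>) = { 'if' }.
Union: FOLLOW(<factor>) = { 'else', 'if', 'then', id }.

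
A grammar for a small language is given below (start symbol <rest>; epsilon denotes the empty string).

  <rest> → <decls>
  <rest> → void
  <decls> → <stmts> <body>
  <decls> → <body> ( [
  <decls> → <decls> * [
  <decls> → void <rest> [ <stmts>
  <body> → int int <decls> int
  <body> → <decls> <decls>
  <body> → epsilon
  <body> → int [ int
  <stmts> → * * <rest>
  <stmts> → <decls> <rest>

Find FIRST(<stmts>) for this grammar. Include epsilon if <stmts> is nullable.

{ (, *, int, void }

<stmts> → * * <rest> contributes {*}.
From <stmts> → <decls> <rest>: add FIRST(<decls>) = { (, *, int, void }.
Union: FIRST(<stmts>) = { (, *, int, void }.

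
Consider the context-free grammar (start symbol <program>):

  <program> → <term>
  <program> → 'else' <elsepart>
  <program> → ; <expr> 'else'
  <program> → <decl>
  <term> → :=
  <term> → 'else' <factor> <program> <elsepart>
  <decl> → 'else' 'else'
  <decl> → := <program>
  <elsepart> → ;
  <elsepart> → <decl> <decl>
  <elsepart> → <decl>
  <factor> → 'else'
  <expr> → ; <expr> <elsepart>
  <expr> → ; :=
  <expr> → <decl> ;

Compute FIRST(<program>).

From <program> → <term>: add FIRST(<term>) = { 'else', := }.
<program> → 'else' <elsepart> contributes {'else'}.
<program> → ; <expr> 'else' contributes {;}.
From <program> → <decl>: add FIRST(<decl>) = { 'else', := }.
Union: FIRST(<program>) = { 'else', :=, ; }.

{ 'else', :=, ; }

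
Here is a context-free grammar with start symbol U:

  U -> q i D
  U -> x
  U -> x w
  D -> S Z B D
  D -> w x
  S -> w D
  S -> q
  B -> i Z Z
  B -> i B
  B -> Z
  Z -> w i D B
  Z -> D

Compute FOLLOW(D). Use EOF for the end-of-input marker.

{ EOF, i, q, w }

In U -> q i D: D is at the end, add FOLLOW(U) = { EOF }.
In D -> S Z B D: D is at the end, add FOLLOW(D) = { EOF, i, q, w }.
In S -> w D: D is at the end, add FOLLOW(S) = { q, w }.
In Z -> w i D B: add FIRST(B) = { i, q, w }.
In Z -> D: D is at the end, add FOLLOW(Z) = { i, q, w }.
Union: FOLLOW(D) = { EOF, i, q, w }.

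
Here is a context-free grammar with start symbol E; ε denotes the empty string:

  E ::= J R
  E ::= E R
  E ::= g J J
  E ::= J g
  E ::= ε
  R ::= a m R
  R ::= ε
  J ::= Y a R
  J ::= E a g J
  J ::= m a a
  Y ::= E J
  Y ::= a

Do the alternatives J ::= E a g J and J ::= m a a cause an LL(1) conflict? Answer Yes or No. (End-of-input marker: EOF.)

FIRST(E a g J) = { a, g, m } and FIRST(m a a) = { m }.
Both contain m, so the two alternatives are not disjoint — LL(1) conflict.

Yes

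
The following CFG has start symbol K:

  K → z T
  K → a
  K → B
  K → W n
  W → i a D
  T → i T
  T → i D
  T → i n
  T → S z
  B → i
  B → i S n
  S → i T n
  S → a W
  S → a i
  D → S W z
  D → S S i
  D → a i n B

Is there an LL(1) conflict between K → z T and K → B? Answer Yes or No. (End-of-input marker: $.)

FIRST(z T) = { z } and FIRST(B) = { i }.
The FIRST sets are disjoint and neither alternative is nullable — no conflict.

No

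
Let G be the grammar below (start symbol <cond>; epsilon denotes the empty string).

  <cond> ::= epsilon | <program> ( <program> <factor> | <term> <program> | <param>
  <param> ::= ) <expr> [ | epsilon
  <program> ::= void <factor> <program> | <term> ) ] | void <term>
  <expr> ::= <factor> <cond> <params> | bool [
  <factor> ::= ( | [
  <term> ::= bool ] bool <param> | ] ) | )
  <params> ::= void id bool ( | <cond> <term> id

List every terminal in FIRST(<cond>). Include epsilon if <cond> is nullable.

<cond> ::= epsilon contributes epsilon.
From <cond> ::= <program> ( <program> <factor>: add FIRST(<program>) = { ), ], bool, void }.
From <cond> ::= <term> <program>: add FIRST(<term>) = { ), ], bool }.
From <cond> ::= <param>: add FIRST(<param>) = { ), epsilon } (including epsilon since <param> is nullable).
Union: FIRST(<cond>) = { ), ], bool, void, epsilon }.

{ ), ], bool, void, epsilon }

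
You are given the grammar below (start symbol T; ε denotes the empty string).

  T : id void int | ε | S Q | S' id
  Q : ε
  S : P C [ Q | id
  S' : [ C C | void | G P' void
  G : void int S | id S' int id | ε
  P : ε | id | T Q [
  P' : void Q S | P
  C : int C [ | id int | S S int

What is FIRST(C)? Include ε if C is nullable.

C : int C [ contributes {int}.
C : id int contributes {id}.
From C : S S int: add FIRST(S) = { [, id, int, void }.
Union: FIRST(C) = { [, id, int, void }.

{ [, id, int, void }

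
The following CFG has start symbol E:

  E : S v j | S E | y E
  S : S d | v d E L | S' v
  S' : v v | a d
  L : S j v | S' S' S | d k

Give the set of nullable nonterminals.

No nonterminal has an empty production or an RHS whose symbols are all nullable.

{ } (none)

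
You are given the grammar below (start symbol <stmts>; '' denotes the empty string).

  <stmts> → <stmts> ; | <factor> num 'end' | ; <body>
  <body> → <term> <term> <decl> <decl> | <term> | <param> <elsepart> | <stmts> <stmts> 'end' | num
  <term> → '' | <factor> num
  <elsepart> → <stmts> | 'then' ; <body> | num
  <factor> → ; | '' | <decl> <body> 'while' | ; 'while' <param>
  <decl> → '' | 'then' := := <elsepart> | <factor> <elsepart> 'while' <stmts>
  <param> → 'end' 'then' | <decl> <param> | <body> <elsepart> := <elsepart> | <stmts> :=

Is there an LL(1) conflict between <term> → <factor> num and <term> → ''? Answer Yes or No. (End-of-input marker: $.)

FIRST(<factor> num) = { 'end', 'then', 'while', ;, num } and FIRST('') = { '' }.
The second alternative is nullable and FOLLOW(<term>) = { $, 'end', 'then', 'while', :=, ;, num } shares 'end' with FIRST of the first — conflict.

Yes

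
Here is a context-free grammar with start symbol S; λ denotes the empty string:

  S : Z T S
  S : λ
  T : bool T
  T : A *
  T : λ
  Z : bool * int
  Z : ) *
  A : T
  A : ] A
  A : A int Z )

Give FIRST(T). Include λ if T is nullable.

T : bool T contributes {bool}.
From T : A *: A nullable, take FIRST(A) ∪ {*} = { *, ], bool, int }.
T : λ contributes λ.
Union: FIRST(T) = { *, ], bool, int, λ }.

{ *, ], bool, int, λ }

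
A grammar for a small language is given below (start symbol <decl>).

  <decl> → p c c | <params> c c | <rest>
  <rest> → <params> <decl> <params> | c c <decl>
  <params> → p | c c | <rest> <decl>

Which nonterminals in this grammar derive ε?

No nonterminal has an empty production or an RHS whose symbols are all nullable.

{ } (none)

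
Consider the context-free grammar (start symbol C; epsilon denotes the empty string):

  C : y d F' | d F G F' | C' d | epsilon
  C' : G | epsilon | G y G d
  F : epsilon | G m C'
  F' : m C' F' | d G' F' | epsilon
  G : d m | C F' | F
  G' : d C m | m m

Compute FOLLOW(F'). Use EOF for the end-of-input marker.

{ EOF, d, m, y }

In C : y d F': F' is at the end, add FOLLOW(C) = { EOF, d, m, y }.
In C : d F G F': F' is at the end, add FOLLOW(C) = { EOF, d, m, y }.
In F' : m C' F': F' is at the end, add FOLLOW(F') = { EOF, d, m, y }.
In F' : d G' F': F' is at the end, add FOLLOW(F') = { EOF, d, m, y }.
In G : C F': F' is at the end, add FOLLOW(G) = { EOF, d, m, y }.
Union: FOLLOW(F') = { EOF, d, m, y }.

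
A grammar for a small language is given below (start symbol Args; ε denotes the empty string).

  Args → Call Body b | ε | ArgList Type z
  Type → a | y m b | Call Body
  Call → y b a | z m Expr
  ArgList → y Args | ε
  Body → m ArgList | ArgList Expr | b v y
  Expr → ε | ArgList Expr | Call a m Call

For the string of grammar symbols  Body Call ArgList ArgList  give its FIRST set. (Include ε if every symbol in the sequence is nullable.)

Add FIRST(Body)\{ε} = { b, m, y, z }; Body is nullable, continue.
Add FIRST(Call) = { y, z }; Call is not nullable, stop.

{ b, m, y, z }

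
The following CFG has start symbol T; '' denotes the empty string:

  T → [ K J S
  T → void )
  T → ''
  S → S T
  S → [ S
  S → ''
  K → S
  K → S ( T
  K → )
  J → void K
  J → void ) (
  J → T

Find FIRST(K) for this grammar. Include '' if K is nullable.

From K → S: add FIRST(S) = { [, void, '' } (including '' since S is nullable).
From K → S ( T: S nullable, take FIRST(S) ∪ {(} = { (, [, void }.
K → ) contributes {)}.
Union: FIRST(K) = { (, ), [, void, '' }.

{ (, ), [, void, '' }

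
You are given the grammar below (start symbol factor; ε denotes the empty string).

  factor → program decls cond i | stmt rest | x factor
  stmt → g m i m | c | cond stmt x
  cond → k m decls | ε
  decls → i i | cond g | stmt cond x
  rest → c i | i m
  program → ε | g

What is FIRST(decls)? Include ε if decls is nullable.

{ c, g, i, k }

decls → i i contributes {i}.
From decls → cond g: cond nullable, take FIRST(cond) ∪ {g} = { g, k }.
From decls → stmt cond x: add FIRST(stmt) = { c, g, k }.
Union: FIRST(decls) = { c, g, i, k }.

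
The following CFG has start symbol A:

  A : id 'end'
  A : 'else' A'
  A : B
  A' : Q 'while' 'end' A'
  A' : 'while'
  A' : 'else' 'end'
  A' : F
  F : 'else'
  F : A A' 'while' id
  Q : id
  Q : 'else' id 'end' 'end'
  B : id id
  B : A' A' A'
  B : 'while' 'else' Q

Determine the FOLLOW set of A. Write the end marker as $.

{ $, 'else', 'while', id }

A is the start symbol, so $ ∈ FOLLOW(A).
In F : A A' 'while' id: add FIRST(A' 'while' id) = { 'else', 'while', id }.
Union: FOLLOW(A) = { $, 'else', 'while', id }.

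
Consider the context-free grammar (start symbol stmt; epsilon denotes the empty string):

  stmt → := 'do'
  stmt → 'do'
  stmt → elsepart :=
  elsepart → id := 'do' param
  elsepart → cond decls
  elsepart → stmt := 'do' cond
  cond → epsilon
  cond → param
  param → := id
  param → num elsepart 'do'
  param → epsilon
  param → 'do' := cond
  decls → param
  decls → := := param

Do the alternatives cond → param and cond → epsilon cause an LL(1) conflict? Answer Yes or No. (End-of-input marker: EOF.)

FIRST(param) = { 'do', :=, num, epsilon } and FIRST(epsilon) = { epsilon }.
Both alternatives are nullable, violating the LL(1) condition.

Yes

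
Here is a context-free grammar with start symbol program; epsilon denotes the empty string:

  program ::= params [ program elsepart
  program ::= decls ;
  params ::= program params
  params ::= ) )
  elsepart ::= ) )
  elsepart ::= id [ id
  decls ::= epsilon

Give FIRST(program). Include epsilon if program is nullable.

From program ::= params [ program elsepart: add FIRST(params) = { ), ; }.
From program ::= decls ;: decls nullable, take FIRST(decls) ∪ {;} = { ; }.
Union: FIRST(program) = { ), ; }.

{ ), ; }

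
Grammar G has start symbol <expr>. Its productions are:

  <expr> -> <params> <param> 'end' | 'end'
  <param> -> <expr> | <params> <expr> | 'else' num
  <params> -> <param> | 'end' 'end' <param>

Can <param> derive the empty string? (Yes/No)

No

No nonterminal in this grammar is nullable.
No production of <param> has an RHS whose symbols are all nullable, so <param> is not nullable.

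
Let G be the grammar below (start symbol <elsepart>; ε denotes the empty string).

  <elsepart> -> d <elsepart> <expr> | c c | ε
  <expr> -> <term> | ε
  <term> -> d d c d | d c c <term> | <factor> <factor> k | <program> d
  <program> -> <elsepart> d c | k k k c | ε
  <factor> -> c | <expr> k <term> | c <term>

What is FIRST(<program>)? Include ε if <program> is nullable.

From <program> -> <elsepart> d c: <elsepart> nullable, take FIRST(<elsepart>) ∪ {d} = { c, d }.
<program> -> k k k c contributes {k}.
<program> -> ε contributes ε.
Union: FIRST(<program>) = { c, d, k, ε }.

{ c, d, k, ε }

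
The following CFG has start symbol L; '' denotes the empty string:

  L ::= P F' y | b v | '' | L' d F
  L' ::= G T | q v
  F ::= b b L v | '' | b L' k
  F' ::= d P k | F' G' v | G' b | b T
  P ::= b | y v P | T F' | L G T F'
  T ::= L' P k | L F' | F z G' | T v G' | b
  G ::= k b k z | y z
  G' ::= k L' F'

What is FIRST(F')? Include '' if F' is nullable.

F' ::= d P k contributes {d}.
From F' ::= F' G' v: add FIRST(F') = { b, d, k }.
From F' ::= G' b: add FIRST(G') = { k }.
F' ::= b T contributes {b}.
Union: FIRST(F') = { b, d, k }.

{ b, d, k }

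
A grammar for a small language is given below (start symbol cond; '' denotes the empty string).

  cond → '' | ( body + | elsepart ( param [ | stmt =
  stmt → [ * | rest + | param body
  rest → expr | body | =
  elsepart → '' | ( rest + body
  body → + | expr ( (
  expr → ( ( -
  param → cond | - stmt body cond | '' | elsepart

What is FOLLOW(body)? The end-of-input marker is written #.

{ (, +, -, =, [ }

In cond → ( body +: add FIRST(+) = { + }.
In stmt → param body: body is at the end, add FOLLOW(stmt) = { (, +, = }.
In rest → body: body is at the end, add FOLLOW(rest) = { + }.
In elsepart → ( rest + body: body is at the end, add FOLLOW(elsepart) = { (, +, [ }.
In param → - stmt body cond: add FIRST(cond)\{''} = { (, +, -, =, [ }.
  Since cond is nullable, also add FOLLOW(param) = { (, +, [ }.
Union: FOLLOW(body) = { (, +, -, =, [ }.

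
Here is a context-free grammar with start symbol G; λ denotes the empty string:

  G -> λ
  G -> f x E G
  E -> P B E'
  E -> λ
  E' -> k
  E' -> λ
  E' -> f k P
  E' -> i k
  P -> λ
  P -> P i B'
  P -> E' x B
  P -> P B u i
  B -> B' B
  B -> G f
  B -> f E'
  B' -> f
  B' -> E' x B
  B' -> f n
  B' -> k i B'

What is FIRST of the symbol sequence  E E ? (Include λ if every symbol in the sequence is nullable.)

{ f, i, k, x, λ }

Add FIRST(E)\{λ} = { f, i, k, x }; E is nullable, continue.
Add FIRST(E)\{λ} = { f, i, k, x }; E is nullable, continue.
Every symbol is nullable, so include λ.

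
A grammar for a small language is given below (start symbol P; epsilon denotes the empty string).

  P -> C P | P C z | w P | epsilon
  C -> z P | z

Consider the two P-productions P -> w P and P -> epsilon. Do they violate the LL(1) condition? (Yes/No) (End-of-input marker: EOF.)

Yes

FIRST(w P) = { w } and FIRST(epsilon) = { epsilon }.
The second alternative is nullable and FOLLOW(P) = { EOF, w, z } shares w with FIRST of the first — conflict.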